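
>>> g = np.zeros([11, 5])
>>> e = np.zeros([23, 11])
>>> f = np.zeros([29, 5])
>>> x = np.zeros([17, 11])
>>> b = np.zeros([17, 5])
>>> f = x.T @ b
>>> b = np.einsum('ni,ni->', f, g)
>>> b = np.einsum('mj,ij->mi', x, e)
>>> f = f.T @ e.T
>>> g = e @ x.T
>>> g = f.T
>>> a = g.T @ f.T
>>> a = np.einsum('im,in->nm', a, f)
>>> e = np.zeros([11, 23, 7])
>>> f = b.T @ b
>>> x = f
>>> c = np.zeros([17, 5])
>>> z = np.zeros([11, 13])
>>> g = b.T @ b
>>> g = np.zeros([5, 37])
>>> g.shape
(5, 37)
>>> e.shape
(11, 23, 7)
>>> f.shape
(23, 23)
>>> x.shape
(23, 23)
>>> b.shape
(17, 23)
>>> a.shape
(23, 5)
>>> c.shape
(17, 5)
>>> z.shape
(11, 13)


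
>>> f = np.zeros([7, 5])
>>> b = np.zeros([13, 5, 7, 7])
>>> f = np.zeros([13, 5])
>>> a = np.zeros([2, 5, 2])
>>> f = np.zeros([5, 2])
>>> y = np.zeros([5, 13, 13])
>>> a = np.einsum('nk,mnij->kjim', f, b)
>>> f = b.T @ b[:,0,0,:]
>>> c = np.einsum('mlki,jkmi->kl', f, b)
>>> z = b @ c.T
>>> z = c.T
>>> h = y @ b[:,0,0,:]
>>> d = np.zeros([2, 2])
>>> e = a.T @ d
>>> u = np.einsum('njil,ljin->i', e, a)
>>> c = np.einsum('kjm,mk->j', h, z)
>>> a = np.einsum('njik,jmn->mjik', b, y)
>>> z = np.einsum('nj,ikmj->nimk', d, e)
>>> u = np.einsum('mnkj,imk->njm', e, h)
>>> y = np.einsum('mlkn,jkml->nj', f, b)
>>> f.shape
(7, 7, 5, 7)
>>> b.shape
(13, 5, 7, 7)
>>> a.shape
(13, 5, 7, 7)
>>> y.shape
(7, 13)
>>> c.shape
(13,)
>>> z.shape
(2, 13, 7, 7)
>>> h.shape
(5, 13, 7)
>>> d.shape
(2, 2)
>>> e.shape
(13, 7, 7, 2)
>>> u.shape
(7, 2, 13)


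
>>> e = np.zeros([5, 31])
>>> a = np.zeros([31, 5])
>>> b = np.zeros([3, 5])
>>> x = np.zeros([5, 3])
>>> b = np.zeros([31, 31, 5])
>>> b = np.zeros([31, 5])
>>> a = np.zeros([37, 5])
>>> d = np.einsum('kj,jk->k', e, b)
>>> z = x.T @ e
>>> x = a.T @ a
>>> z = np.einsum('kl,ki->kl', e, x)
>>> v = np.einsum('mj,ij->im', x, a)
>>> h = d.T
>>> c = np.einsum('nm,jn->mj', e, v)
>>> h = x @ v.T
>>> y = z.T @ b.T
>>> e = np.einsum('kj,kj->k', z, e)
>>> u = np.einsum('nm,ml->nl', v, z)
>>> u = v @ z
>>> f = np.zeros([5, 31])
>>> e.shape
(5,)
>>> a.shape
(37, 5)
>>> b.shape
(31, 5)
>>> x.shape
(5, 5)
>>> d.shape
(5,)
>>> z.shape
(5, 31)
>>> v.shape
(37, 5)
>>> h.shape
(5, 37)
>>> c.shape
(31, 37)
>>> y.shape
(31, 31)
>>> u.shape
(37, 31)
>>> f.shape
(5, 31)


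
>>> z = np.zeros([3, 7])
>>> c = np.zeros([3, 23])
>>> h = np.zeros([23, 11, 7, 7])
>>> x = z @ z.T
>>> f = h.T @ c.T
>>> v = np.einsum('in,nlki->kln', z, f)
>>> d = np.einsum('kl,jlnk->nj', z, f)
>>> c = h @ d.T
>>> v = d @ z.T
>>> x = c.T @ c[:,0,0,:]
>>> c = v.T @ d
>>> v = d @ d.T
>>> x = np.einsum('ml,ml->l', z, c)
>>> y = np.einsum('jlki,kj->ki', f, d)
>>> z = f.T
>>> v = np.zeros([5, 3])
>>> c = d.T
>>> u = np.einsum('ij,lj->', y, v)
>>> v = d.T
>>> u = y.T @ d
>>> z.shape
(3, 11, 7, 7)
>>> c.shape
(7, 11)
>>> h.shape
(23, 11, 7, 7)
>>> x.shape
(7,)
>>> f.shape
(7, 7, 11, 3)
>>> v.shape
(7, 11)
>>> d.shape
(11, 7)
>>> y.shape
(11, 3)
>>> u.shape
(3, 7)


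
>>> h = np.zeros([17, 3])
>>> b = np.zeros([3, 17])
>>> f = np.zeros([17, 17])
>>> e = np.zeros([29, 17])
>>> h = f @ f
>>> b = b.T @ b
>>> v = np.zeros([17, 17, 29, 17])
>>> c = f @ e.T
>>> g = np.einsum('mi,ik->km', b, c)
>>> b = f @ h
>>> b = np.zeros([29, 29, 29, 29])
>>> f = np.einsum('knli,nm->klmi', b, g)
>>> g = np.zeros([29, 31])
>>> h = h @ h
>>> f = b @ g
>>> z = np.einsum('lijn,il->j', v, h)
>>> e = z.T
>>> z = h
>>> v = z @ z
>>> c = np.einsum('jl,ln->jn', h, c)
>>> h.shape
(17, 17)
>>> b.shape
(29, 29, 29, 29)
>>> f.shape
(29, 29, 29, 31)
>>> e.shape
(29,)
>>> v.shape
(17, 17)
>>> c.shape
(17, 29)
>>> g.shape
(29, 31)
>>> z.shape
(17, 17)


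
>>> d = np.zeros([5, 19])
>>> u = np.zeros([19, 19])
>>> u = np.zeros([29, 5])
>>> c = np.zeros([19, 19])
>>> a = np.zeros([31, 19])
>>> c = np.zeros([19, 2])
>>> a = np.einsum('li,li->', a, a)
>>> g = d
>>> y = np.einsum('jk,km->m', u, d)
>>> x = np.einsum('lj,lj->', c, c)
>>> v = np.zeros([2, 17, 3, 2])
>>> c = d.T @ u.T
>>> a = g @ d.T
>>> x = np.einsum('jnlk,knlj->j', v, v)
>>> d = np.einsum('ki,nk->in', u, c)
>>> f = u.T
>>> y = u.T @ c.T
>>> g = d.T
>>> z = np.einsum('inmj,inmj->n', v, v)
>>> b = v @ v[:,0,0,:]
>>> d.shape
(5, 19)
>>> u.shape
(29, 5)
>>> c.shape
(19, 29)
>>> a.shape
(5, 5)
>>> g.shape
(19, 5)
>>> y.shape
(5, 19)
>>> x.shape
(2,)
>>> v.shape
(2, 17, 3, 2)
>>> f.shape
(5, 29)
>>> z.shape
(17,)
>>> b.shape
(2, 17, 3, 2)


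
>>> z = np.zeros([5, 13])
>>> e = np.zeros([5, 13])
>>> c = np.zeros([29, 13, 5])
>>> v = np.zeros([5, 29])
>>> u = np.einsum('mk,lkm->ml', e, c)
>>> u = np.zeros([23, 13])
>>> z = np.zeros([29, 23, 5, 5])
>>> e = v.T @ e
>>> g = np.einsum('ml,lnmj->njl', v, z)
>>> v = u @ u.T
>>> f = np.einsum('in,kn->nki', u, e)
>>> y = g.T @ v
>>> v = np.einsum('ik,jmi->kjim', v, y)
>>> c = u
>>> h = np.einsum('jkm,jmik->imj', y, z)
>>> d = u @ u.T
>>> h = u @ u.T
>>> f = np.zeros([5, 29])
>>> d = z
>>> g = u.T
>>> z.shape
(29, 23, 5, 5)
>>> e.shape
(29, 13)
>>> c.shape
(23, 13)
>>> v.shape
(23, 29, 23, 5)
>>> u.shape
(23, 13)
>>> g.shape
(13, 23)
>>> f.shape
(5, 29)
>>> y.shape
(29, 5, 23)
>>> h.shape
(23, 23)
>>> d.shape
(29, 23, 5, 5)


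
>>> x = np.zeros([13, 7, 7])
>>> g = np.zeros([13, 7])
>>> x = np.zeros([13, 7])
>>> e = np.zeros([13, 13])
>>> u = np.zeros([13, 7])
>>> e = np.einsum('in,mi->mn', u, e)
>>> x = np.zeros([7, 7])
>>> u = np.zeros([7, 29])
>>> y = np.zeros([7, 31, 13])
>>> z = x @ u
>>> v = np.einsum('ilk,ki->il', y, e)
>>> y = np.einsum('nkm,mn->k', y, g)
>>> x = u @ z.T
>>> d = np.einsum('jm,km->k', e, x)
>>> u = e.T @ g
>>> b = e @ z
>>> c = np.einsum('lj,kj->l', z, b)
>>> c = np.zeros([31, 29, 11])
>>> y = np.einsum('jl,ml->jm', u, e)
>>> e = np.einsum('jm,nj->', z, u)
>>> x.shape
(7, 7)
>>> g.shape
(13, 7)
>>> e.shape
()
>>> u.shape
(7, 7)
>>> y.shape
(7, 13)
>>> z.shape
(7, 29)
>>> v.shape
(7, 31)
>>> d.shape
(7,)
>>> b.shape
(13, 29)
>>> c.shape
(31, 29, 11)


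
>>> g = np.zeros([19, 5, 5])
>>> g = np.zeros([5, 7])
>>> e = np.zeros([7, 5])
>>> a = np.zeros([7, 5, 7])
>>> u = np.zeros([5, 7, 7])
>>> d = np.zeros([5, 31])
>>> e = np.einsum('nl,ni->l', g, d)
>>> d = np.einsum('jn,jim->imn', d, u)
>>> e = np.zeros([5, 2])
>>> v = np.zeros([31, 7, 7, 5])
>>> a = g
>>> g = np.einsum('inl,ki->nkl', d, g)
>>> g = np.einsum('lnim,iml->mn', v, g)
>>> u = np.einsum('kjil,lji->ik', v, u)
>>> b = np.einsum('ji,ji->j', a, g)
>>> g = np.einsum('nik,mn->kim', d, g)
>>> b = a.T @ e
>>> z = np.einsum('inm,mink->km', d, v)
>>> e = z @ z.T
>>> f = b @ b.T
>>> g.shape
(31, 7, 5)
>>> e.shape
(5, 5)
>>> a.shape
(5, 7)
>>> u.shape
(7, 31)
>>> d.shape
(7, 7, 31)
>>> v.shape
(31, 7, 7, 5)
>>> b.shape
(7, 2)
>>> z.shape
(5, 31)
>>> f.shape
(7, 7)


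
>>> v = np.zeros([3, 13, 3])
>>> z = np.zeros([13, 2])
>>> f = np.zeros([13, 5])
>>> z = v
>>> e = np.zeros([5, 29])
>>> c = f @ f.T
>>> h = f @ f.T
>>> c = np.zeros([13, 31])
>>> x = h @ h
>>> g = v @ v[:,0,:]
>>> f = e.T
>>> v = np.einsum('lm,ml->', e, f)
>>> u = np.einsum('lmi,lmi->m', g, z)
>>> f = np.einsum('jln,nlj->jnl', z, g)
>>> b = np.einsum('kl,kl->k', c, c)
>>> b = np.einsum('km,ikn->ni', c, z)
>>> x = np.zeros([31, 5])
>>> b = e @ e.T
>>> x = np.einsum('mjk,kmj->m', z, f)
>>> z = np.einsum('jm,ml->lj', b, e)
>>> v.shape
()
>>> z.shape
(29, 5)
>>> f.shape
(3, 3, 13)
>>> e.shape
(5, 29)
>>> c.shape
(13, 31)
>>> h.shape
(13, 13)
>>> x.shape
(3,)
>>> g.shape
(3, 13, 3)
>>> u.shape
(13,)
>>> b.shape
(5, 5)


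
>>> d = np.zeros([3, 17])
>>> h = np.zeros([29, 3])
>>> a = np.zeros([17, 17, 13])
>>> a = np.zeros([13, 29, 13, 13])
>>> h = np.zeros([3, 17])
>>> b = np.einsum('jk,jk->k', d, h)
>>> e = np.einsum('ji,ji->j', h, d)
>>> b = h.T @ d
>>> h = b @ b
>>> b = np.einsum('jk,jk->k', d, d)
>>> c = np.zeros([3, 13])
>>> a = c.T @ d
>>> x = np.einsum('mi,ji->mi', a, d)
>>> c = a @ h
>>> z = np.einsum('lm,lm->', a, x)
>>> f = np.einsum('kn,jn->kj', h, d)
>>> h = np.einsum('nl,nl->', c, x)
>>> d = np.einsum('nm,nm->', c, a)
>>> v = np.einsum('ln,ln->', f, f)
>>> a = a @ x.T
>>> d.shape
()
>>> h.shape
()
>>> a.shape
(13, 13)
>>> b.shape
(17,)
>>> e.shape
(3,)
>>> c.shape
(13, 17)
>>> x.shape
(13, 17)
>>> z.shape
()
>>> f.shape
(17, 3)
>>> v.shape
()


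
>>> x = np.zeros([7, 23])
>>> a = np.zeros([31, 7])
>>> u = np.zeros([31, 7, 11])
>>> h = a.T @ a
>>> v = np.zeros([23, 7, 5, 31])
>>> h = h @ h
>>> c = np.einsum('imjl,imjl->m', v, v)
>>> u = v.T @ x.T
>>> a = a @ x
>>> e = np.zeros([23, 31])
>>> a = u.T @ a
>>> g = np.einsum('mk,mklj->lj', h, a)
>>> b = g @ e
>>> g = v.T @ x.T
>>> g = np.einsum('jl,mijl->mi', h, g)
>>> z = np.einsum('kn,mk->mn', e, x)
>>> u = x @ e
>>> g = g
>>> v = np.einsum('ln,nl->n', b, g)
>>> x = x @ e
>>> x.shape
(7, 31)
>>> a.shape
(7, 7, 5, 23)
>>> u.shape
(7, 31)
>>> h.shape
(7, 7)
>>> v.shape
(31,)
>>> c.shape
(7,)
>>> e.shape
(23, 31)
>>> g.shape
(31, 5)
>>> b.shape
(5, 31)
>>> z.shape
(7, 31)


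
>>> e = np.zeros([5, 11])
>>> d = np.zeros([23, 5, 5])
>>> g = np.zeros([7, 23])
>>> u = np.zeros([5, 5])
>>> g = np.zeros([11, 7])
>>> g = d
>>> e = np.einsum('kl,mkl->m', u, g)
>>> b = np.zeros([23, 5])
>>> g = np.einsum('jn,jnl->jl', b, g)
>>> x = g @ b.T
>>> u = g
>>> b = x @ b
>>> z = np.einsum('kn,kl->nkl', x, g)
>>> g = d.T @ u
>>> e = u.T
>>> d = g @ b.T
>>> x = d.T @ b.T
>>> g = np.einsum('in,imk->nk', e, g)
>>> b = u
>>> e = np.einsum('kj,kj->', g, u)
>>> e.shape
()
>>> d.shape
(5, 5, 23)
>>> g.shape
(23, 5)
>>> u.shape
(23, 5)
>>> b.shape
(23, 5)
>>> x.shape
(23, 5, 23)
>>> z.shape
(23, 23, 5)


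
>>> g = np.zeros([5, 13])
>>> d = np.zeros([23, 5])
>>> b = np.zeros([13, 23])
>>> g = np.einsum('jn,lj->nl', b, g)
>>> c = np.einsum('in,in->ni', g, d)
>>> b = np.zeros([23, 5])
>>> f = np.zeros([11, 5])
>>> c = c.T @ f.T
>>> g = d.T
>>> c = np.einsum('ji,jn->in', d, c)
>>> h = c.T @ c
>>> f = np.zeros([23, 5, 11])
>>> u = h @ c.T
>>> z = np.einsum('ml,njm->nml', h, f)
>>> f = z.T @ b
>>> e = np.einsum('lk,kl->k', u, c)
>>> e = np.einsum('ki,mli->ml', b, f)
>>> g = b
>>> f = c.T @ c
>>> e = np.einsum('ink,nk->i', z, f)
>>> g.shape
(23, 5)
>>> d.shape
(23, 5)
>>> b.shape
(23, 5)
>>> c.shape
(5, 11)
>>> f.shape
(11, 11)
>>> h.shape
(11, 11)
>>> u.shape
(11, 5)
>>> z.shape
(23, 11, 11)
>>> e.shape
(23,)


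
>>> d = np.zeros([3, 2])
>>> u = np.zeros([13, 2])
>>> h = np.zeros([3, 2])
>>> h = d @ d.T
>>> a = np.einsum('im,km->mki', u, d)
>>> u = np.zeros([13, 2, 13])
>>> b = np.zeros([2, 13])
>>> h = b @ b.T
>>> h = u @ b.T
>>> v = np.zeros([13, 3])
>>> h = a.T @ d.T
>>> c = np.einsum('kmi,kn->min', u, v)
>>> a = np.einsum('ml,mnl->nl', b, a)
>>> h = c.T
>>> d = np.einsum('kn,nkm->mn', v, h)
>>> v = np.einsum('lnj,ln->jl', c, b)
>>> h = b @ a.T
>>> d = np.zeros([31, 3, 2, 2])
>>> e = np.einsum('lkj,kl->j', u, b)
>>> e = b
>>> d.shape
(31, 3, 2, 2)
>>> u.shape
(13, 2, 13)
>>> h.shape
(2, 3)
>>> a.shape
(3, 13)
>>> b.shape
(2, 13)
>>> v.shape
(3, 2)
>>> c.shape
(2, 13, 3)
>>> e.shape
(2, 13)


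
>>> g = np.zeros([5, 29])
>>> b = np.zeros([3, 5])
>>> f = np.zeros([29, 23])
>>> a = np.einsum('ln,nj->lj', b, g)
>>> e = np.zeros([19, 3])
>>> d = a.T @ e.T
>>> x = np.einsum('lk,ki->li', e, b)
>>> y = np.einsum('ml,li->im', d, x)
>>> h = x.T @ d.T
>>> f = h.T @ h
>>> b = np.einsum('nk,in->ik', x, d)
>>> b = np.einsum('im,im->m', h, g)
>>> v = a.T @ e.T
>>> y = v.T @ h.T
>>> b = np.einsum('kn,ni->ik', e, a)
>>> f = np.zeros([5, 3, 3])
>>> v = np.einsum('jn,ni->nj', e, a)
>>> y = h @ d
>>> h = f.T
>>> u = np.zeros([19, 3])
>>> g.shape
(5, 29)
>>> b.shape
(29, 19)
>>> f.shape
(5, 3, 3)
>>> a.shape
(3, 29)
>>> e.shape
(19, 3)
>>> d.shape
(29, 19)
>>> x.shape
(19, 5)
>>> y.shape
(5, 19)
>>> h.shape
(3, 3, 5)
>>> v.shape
(3, 19)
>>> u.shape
(19, 3)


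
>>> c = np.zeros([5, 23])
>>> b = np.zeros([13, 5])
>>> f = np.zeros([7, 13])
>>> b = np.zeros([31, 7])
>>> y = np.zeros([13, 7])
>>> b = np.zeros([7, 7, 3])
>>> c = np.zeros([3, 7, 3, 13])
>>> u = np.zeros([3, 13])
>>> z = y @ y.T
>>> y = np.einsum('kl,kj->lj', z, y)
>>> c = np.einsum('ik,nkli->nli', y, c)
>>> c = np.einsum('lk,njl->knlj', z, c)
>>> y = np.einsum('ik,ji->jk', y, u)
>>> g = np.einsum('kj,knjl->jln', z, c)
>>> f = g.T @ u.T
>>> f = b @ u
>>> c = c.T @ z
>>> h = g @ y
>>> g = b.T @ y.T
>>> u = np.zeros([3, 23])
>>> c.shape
(3, 13, 3, 13)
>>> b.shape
(7, 7, 3)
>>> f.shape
(7, 7, 13)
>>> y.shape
(3, 7)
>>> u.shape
(3, 23)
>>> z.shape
(13, 13)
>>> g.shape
(3, 7, 3)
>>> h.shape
(13, 3, 7)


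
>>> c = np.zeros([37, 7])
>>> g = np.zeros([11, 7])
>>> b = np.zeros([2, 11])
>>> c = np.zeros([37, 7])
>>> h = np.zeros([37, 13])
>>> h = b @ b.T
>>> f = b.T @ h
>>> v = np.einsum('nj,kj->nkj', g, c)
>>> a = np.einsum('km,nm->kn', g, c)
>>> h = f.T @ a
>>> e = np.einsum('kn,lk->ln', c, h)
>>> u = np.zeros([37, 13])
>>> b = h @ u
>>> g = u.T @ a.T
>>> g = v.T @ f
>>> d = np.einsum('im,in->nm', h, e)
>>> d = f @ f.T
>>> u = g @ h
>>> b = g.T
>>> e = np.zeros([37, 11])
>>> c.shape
(37, 7)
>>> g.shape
(7, 37, 2)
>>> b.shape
(2, 37, 7)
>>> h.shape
(2, 37)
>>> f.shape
(11, 2)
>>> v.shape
(11, 37, 7)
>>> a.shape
(11, 37)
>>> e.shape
(37, 11)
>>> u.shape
(7, 37, 37)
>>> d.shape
(11, 11)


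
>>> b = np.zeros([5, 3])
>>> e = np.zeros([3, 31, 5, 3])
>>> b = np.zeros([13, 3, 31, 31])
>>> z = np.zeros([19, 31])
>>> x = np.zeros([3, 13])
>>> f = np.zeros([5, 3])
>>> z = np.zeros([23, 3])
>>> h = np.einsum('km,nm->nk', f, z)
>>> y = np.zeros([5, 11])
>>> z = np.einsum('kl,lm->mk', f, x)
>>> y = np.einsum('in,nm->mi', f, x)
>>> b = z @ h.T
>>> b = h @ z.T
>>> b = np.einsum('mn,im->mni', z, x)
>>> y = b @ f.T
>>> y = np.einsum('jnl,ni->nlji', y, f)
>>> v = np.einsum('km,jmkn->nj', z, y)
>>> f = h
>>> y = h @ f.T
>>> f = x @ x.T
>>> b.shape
(13, 5, 3)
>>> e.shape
(3, 31, 5, 3)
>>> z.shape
(13, 5)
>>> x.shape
(3, 13)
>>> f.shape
(3, 3)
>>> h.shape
(23, 5)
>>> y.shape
(23, 23)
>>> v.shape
(3, 5)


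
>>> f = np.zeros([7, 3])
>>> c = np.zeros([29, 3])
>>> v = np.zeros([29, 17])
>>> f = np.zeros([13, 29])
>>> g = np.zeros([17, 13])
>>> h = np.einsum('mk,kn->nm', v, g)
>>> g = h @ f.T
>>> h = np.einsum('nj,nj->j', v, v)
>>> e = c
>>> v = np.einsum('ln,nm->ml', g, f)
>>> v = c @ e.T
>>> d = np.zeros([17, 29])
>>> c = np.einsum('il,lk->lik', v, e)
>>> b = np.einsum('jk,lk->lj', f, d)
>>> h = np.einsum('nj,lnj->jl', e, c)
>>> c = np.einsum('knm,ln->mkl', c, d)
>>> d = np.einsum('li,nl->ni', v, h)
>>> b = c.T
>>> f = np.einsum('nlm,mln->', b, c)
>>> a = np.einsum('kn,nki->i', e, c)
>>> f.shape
()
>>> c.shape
(3, 29, 17)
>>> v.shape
(29, 29)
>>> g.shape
(13, 13)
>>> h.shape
(3, 29)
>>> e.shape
(29, 3)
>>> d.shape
(3, 29)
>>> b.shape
(17, 29, 3)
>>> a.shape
(17,)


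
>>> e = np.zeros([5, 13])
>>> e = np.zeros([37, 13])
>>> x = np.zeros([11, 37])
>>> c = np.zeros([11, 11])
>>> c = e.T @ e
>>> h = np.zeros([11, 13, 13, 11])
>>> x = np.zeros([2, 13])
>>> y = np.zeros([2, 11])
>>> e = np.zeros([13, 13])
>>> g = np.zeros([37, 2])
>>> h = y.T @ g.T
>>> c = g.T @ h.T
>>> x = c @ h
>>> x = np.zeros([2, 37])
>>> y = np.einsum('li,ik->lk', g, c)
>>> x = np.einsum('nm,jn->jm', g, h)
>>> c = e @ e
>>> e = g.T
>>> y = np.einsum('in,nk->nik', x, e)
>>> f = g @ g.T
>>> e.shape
(2, 37)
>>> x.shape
(11, 2)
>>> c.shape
(13, 13)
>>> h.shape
(11, 37)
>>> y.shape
(2, 11, 37)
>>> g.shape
(37, 2)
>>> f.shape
(37, 37)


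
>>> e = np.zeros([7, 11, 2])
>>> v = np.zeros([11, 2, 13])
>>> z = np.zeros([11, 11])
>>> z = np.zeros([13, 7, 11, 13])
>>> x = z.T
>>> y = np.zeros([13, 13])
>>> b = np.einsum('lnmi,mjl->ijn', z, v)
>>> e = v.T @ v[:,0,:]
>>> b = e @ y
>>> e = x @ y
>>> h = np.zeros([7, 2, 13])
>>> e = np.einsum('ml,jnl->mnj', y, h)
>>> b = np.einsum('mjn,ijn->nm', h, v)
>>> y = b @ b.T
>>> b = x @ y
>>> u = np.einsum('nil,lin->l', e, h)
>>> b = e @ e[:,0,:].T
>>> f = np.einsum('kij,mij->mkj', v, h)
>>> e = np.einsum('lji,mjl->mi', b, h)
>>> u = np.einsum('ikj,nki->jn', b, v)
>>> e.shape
(7, 13)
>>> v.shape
(11, 2, 13)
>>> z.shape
(13, 7, 11, 13)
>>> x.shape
(13, 11, 7, 13)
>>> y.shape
(13, 13)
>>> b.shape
(13, 2, 13)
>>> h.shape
(7, 2, 13)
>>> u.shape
(13, 11)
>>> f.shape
(7, 11, 13)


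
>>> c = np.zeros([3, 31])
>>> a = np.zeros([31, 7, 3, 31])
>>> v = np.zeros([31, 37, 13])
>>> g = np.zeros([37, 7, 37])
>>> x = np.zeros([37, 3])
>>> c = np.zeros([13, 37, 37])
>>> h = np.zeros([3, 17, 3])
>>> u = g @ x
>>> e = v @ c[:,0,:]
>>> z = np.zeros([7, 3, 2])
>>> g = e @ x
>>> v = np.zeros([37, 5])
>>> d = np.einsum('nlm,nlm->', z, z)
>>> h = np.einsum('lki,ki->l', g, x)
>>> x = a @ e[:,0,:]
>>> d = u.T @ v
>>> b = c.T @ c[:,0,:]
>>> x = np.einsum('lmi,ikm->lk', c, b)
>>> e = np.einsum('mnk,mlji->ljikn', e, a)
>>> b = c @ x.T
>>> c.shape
(13, 37, 37)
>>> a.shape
(31, 7, 3, 31)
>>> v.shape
(37, 5)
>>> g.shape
(31, 37, 3)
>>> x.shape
(13, 37)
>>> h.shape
(31,)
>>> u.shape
(37, 7, 3)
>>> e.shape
(7, 3, 31, 37, 37)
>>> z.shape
(7, 3, 2)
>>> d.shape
(3, 7, 5)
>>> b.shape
(13, 37, 13)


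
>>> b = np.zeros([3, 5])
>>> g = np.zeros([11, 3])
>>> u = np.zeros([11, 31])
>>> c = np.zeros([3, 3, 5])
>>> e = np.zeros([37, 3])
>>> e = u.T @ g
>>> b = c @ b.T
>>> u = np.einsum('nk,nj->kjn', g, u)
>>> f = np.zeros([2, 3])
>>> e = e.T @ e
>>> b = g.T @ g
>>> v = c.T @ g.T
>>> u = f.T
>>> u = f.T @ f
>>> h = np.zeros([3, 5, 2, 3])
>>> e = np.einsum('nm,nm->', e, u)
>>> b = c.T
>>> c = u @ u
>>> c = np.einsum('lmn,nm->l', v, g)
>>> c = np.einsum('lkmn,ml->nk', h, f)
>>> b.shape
(5, 3, 3)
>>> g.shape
(11, 3)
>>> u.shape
(3, 3)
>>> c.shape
(3, 5)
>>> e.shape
()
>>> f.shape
(2, 3)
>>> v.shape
(5, 3, 11)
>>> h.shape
(3, 5, 2, 3)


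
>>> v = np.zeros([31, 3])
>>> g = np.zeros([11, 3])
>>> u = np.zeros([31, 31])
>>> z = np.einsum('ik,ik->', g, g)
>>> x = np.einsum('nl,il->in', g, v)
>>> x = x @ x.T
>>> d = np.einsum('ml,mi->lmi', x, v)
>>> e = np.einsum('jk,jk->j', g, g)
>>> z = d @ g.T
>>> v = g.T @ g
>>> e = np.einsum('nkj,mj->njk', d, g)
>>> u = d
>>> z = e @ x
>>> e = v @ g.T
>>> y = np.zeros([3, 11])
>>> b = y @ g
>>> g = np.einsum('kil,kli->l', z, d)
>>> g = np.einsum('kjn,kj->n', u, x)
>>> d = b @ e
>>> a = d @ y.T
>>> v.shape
(3, 3)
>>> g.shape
(3,)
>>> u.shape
(31, 31, 3)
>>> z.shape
(31, 3, 31)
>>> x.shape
(31, 31)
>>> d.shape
(3, 11)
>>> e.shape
(3, 11)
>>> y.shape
(3, 11)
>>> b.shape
(3, 3)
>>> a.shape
(3, 3)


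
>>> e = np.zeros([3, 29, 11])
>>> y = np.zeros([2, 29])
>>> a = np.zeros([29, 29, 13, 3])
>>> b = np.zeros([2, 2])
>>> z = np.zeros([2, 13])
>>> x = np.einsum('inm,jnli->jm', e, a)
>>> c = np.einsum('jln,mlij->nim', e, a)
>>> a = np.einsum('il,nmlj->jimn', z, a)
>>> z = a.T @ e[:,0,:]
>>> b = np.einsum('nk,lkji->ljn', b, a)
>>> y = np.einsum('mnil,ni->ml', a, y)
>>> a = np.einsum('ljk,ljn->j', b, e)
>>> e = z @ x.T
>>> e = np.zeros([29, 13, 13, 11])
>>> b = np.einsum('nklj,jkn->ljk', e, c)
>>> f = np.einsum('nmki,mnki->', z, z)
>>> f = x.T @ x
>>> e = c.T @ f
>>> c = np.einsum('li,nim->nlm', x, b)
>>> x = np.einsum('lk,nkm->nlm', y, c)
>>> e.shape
(29, 13, 11)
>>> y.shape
(3, 29)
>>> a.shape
(29,)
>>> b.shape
(13, 11, 13)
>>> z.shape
(29, 29, 2, 11)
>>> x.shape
(13, 3, 13)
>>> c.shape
(13, 29, 13)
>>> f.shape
(11, 11)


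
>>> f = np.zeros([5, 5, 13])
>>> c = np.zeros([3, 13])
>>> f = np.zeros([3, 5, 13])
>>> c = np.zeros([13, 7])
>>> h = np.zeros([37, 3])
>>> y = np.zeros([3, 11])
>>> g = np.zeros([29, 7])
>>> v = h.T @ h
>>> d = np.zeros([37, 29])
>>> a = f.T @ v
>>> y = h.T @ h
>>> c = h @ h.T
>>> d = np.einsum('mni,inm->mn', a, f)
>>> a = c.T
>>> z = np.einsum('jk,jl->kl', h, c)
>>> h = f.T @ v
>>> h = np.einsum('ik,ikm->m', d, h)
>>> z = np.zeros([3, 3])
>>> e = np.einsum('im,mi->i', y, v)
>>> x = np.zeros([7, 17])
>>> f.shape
(3, 5, 13)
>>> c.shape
(37, 37)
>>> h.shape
(3,)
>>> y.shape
(3, 3)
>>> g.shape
(29, 7)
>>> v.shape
(3, 3)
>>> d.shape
(13, 5)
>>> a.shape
(37, 37)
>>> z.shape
(3, 3)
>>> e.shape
(3,)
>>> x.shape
(7, 17)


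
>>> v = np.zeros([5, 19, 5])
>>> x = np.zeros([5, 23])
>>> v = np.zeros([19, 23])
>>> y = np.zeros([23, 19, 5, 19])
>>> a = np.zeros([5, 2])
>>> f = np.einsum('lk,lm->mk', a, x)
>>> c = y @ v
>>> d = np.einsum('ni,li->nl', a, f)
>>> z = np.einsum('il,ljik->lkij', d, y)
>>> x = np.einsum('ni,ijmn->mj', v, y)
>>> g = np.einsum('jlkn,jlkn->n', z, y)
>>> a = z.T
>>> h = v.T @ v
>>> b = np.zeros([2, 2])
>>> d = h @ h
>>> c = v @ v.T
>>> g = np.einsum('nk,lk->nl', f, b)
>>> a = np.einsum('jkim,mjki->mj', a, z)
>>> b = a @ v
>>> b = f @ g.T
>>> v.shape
(19, 23)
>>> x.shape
(5, 19)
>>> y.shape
(23, 19, 5, 19)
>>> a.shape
(23, 19)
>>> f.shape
(23, 2)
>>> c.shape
(19, 19)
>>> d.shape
(23, 23)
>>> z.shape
(23, 19, 5, 19)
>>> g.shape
(23, 2)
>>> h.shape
(23, 23)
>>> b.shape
(23, 23)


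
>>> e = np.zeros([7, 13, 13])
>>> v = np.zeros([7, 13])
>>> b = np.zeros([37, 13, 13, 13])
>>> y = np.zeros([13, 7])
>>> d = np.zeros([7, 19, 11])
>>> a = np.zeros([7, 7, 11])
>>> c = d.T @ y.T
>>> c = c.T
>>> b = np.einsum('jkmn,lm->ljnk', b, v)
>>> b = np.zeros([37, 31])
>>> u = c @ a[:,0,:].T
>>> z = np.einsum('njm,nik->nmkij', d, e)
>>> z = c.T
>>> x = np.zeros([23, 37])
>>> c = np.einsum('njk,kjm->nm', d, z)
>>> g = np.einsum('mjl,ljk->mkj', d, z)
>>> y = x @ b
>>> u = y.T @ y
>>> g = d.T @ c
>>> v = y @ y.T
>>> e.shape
(7, 13, 13)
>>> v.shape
(23, 23)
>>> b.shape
(37, 31)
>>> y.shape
(23, 31)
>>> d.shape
(7, 19, 11)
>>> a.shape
(7, 7, 11)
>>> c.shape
(7, 13)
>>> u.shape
(31, 31)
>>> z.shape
(11, 19, 13)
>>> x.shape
(23, 37)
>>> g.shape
(11, 19, 13)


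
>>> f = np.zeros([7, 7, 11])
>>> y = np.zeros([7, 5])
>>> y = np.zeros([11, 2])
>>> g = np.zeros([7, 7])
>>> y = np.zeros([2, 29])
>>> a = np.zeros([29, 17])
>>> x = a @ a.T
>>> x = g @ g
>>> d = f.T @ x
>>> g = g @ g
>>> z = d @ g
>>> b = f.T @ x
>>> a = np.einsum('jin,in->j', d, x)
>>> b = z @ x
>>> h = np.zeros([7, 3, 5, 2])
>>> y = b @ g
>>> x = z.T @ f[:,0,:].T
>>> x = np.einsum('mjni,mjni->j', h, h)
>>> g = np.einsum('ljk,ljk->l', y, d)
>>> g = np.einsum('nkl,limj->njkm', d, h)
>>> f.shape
(7, 7, 11)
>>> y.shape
(11, 7, 7)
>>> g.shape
(11, 2, 7, 5)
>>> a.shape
(11,)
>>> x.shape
(3,)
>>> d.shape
(11, 7, 7)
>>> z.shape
(11, 7, 7)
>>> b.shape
(11, 7, 7)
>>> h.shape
(7, 3, 5, 2)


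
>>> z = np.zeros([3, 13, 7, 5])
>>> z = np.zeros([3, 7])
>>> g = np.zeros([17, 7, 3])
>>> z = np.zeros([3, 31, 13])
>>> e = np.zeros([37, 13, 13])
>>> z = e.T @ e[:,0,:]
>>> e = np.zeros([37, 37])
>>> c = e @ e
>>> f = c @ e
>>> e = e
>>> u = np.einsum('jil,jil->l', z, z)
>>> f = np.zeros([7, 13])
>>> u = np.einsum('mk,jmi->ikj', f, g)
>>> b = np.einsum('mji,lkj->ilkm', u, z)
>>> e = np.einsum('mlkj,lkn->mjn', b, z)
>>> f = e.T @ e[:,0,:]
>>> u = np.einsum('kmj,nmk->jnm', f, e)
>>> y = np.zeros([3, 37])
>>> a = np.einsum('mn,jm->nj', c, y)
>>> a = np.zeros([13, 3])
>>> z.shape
(13, 13, 13)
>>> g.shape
(17, 7, 3)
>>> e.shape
(17, 3, 13)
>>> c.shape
(37, 37)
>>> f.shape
(13, 3, 13)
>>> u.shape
(13, 17, 3)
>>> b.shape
(17, 13, 13, 3)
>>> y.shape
(3, 37)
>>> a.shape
(13, 3)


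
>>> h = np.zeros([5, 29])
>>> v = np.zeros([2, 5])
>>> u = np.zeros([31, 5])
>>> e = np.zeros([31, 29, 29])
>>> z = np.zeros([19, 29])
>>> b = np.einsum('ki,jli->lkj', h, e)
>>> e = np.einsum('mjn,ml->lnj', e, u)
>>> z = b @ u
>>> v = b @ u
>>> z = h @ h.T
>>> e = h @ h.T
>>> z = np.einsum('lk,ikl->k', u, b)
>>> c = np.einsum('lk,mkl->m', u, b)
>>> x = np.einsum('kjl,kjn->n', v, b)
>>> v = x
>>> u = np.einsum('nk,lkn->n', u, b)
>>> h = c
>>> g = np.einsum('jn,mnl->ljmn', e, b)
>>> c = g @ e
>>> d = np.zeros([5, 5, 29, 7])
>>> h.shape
(29,)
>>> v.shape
(31,)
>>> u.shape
(31,)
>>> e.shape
(5, 5)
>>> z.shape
(5,)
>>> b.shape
(29, 5, 31)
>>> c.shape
(31, 5, 29, 5)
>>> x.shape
(31,)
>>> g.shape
(31, 5, 29, 5)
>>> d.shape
(5, 5, 29, 7)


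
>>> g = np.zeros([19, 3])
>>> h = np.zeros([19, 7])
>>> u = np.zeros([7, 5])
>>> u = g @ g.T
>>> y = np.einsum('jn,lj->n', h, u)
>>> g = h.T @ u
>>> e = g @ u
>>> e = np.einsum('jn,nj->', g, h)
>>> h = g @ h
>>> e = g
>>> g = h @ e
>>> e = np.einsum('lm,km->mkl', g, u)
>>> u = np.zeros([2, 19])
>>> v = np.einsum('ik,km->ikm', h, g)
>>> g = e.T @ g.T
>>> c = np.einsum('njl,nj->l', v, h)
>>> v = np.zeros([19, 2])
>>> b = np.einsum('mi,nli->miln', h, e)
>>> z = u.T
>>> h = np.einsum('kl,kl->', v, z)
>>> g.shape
(7, 19, 7)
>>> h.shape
()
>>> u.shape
(2, 19)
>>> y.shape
(7,)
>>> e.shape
(19, 19, 7)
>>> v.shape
(19, 2)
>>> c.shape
(19,)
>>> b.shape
(7, 7, 19, 19)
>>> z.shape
(19, 2)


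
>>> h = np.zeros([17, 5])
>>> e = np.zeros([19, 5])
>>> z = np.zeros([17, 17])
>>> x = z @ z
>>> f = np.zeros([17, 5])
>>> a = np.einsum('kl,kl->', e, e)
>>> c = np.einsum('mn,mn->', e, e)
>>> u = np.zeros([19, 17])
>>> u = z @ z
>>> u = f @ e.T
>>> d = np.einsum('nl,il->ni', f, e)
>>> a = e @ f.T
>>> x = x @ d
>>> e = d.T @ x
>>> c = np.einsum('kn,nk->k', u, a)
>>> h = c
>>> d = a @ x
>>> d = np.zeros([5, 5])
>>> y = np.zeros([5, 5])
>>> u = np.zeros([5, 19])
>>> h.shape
(17,)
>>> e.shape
(19, 19)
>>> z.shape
(17, 17)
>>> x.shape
(17, 19)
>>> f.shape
(17, 5)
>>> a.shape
(19, 17)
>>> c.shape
(17,)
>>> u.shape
(5, 19)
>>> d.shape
(5, 5)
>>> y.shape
(5, 5)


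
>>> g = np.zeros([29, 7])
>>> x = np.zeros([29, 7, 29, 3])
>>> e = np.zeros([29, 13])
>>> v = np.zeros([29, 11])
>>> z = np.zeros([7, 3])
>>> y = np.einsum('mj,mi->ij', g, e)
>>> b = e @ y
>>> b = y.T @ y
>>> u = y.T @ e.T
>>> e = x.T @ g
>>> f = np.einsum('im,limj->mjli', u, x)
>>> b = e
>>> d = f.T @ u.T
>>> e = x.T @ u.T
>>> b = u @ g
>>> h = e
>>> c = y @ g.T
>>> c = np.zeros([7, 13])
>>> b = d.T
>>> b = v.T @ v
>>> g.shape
(29, 7)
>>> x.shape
(29, 7, 29, 3)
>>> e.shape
(3, 29, 7, 7)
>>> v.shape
(29, 11)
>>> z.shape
(7, 3)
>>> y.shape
(13, 7)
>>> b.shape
(11, 11)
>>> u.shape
(7, 29)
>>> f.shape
(29, 3, 29, 7)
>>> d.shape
(7, 29, 3, 7)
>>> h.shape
(3, 29, 7, 7)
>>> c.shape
(7, 13)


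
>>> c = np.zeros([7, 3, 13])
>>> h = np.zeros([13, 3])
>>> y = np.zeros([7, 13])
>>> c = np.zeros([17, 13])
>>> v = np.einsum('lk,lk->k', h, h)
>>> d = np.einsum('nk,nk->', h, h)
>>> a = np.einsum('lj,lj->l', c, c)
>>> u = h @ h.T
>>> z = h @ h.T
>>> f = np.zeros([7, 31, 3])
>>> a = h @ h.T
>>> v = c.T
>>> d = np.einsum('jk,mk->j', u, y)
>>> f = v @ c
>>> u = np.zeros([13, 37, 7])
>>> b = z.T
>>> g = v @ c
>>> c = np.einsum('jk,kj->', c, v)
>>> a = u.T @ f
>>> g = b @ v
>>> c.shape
()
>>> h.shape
(13, 3)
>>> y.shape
(7, 13)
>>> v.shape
(13, 17)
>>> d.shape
(13,)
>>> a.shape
(7, 37, 13)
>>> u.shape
(13, 37, 7)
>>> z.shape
(13, 13)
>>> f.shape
(13, 13)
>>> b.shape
(13, 13)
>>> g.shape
(13, 17)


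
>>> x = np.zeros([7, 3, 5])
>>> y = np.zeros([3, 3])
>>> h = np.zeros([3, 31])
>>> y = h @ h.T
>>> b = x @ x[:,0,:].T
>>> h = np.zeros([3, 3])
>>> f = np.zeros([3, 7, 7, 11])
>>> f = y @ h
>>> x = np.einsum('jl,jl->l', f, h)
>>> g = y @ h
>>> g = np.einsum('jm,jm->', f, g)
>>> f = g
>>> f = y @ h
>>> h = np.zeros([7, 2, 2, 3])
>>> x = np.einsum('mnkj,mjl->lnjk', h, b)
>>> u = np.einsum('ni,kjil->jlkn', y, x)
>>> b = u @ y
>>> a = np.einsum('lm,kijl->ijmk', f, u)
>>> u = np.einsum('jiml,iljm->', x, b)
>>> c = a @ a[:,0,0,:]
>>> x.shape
(7, 2, 3, 2)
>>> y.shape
(3, 3)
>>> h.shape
(7, 2, 2, 3)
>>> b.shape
(2, 2, 7, 3)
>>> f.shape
(3, 3)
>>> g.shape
()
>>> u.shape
()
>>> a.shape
(2, 7, 3, 2)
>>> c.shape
(2, 7, 3, 2)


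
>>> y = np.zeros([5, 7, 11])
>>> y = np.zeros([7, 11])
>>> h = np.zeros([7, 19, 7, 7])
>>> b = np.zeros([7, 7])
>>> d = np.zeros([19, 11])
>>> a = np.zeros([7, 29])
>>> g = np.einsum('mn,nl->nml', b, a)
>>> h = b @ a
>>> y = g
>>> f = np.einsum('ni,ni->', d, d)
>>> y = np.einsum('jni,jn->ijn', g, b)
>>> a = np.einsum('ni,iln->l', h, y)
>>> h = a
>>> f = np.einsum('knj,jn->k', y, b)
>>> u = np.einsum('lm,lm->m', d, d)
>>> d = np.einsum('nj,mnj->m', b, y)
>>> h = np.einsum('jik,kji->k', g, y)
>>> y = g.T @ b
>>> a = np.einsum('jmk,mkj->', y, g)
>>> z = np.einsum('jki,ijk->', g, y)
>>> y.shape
(29, 7, 7)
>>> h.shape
(29,)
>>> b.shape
(7, 7)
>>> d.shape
(29,)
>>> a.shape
()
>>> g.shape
(7, 7, 29)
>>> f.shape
(29,)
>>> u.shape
(11,)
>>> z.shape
()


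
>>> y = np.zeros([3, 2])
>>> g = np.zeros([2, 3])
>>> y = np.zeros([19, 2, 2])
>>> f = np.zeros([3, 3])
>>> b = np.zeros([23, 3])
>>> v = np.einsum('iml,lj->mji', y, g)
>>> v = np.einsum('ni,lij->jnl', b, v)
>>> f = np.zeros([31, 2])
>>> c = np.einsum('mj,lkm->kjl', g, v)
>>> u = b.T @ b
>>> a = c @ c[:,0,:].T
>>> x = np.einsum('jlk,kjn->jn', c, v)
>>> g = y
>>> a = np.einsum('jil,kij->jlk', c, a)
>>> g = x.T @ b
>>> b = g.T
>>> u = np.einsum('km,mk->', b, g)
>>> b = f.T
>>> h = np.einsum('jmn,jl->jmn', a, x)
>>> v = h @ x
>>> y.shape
(19, 2, 2)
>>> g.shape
(2, 3)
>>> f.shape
(31, 2)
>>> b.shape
(2, 31)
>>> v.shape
(23, 19, 2)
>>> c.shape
(23, 3, 19)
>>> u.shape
()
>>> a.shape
(23, 19, 23)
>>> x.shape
(23, 2)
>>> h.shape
(23, 19, 23)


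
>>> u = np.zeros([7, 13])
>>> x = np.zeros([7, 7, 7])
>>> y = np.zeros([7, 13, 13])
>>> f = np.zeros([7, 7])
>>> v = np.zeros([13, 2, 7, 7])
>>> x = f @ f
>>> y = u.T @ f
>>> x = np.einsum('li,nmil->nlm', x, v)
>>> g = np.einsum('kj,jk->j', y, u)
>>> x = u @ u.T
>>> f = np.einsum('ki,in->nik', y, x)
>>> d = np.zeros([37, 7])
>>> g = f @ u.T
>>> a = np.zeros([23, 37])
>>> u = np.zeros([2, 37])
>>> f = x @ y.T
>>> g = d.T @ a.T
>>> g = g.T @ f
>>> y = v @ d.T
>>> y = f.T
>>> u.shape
(2, 37)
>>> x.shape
(7, 7)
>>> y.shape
(13, 7)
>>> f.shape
(7, 13)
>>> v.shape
(13, 2, 7, 7)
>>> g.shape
(23, 13)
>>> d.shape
(37, 7)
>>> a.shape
(23, 37)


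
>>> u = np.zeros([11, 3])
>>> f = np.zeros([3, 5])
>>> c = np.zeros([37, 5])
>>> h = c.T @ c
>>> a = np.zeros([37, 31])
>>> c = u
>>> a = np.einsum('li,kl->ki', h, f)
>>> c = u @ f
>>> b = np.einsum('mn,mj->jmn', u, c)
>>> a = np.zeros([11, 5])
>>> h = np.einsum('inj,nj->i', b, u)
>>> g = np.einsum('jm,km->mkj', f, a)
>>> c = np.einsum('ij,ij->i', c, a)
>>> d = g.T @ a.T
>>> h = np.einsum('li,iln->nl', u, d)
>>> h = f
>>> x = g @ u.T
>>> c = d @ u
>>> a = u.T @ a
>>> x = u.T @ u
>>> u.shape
(11, 3)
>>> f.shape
(3, 5)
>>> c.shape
(3, 11, 3)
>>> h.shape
(3, 5)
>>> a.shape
(3, 5)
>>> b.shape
(5, 11, 3)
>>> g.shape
(5, 11, 3)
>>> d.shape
(3, 11, 11)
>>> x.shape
(3, 3)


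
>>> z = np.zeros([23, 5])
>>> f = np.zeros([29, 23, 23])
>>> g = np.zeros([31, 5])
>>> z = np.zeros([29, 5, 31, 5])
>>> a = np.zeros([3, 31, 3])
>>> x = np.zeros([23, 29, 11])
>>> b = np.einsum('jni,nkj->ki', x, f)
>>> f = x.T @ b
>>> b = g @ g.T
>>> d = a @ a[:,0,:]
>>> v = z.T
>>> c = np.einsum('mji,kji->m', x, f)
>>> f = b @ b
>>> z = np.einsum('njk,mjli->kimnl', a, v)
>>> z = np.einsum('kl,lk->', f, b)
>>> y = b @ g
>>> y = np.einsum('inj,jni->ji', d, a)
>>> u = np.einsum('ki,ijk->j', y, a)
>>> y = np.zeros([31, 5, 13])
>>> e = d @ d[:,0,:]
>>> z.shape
()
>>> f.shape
(31, 31)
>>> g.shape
(31, 5)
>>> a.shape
(3, 31, 3)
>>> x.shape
(23, 29, 11)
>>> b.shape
(31, 31)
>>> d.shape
(3, 31, 3)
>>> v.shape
(5, 31, 5, 29)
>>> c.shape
(23,)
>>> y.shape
(31, 5, 13)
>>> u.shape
(31,)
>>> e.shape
(3, 31, 3)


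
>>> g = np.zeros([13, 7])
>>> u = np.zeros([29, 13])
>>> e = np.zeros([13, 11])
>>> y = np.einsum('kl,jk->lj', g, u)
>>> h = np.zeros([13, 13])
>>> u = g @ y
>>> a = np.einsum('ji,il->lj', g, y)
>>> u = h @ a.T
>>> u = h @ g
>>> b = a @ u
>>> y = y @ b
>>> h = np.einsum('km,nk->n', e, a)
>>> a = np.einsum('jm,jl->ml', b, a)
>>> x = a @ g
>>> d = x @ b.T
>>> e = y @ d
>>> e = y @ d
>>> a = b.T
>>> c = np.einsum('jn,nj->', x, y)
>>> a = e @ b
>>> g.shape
(13, 7)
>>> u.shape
(13, 7)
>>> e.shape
(7, 29)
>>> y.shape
(7, 7)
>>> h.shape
(29,)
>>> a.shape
(7, 7)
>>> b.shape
(29, 7)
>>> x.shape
(7, 7)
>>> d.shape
(7, 29)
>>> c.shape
()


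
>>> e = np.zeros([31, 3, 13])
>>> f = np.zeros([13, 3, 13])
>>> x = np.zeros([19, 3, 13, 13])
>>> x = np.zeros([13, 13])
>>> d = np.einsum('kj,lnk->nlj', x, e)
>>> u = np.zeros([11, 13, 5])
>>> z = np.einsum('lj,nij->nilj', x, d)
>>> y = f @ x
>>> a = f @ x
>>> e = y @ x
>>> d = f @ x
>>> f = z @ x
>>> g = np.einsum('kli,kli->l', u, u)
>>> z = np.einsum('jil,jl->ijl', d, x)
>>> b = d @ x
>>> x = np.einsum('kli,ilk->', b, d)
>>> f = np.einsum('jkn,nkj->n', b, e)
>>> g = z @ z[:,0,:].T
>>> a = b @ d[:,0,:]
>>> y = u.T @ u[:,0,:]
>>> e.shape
(13, 3, 13)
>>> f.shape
(13,)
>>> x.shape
()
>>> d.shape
(13, 3, 13)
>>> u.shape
(11, 13, 5)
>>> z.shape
(3, 13, 13)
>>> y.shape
(5, 13, 5)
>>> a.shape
(13, 3, 13)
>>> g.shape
(3, 13, 3)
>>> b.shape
(13, 3, 13)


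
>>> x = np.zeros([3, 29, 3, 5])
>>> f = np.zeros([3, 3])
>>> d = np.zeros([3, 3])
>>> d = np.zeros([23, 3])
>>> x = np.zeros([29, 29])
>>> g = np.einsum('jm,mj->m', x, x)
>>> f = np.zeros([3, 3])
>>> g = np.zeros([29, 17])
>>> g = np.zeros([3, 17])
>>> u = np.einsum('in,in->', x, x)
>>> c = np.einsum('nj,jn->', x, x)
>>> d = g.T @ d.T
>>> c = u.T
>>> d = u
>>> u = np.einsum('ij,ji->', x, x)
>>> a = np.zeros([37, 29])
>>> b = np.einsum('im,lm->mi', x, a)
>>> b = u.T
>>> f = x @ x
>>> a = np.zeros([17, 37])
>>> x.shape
(29, 29)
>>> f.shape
(29, 29)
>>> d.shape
()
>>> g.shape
(3, 17)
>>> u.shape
()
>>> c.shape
()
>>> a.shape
(17, 37)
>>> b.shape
()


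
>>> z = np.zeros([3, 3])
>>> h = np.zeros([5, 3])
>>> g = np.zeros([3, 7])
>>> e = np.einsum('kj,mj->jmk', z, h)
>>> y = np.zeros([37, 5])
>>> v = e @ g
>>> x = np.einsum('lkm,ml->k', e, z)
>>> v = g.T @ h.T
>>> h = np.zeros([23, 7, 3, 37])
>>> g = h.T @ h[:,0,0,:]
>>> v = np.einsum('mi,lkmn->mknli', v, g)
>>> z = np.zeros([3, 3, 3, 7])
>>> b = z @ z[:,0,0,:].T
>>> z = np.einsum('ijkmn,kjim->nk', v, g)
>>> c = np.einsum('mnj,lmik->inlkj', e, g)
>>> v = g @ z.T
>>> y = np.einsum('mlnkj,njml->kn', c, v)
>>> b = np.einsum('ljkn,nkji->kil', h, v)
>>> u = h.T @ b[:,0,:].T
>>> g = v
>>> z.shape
(5, 37)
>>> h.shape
(23, 7, 3, 37)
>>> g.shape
(37, 3, 7, 5)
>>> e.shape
(3, 5, 3)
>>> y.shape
(37, 37)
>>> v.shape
(37, 3, 7, 5)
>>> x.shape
(5,)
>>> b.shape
(3, 5, 23)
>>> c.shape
(7, 5, 37, 37, 3)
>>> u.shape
(37, 3, 7, 3)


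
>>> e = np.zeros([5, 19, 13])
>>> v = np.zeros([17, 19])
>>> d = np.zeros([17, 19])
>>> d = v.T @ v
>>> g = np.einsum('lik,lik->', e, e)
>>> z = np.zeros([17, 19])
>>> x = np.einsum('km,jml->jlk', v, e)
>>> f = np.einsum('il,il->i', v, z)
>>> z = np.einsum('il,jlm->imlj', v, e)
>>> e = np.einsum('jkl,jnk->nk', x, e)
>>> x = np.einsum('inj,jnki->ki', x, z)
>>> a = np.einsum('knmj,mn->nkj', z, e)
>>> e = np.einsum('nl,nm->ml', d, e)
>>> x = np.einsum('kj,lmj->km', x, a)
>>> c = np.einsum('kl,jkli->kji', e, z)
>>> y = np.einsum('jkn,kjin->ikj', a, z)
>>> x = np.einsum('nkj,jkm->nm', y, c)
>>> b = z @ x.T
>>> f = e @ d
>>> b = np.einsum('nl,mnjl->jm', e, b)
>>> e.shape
(13, 19)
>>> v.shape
(17, 19)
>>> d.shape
(19, 19)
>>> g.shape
()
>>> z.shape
(17, 13, 19, 5)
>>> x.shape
(19, 5)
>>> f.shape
(13, 19)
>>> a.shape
(13, 17, 5)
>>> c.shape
(13, 17, 5)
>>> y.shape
(19, 17, 13)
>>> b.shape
(19, 17)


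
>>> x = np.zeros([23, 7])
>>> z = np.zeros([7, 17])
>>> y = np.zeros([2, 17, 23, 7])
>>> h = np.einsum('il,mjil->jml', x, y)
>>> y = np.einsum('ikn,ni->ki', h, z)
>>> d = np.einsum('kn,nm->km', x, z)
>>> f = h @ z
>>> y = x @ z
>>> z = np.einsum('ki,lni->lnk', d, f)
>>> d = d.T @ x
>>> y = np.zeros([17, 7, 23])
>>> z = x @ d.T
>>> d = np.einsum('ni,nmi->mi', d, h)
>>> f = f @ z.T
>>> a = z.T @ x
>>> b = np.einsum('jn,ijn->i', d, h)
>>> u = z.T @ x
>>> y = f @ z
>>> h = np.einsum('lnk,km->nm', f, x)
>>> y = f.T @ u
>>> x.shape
(23, 7)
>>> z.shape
(23, 17)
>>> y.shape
(23, 2, 7)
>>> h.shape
(2, 7)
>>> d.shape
(2, 7)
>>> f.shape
(17, 2, 23)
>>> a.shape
(17, 7)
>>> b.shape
(17,)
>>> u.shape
(17, 7)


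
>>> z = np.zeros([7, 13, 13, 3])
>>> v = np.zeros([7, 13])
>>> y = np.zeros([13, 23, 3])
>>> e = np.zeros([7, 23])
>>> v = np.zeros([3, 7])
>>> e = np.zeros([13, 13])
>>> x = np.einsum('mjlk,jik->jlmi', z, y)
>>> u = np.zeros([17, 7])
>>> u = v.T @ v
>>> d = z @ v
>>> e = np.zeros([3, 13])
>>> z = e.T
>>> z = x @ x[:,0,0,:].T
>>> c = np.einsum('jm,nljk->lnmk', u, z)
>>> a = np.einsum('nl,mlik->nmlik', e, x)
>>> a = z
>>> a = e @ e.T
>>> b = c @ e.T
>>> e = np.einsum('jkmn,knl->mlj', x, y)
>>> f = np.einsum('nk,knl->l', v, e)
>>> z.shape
(13, 13, 7, 13)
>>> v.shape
(3, 7)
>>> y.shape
(13, 23, 3)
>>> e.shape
(7, 3, 13)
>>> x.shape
(13, 13, 7, 23)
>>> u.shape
(7, 7)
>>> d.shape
(7, 13, 13, 7)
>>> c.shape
(13, 13, 7, 13)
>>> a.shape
(3, 3)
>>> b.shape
(13, 13, 7, 3)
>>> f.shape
(13,)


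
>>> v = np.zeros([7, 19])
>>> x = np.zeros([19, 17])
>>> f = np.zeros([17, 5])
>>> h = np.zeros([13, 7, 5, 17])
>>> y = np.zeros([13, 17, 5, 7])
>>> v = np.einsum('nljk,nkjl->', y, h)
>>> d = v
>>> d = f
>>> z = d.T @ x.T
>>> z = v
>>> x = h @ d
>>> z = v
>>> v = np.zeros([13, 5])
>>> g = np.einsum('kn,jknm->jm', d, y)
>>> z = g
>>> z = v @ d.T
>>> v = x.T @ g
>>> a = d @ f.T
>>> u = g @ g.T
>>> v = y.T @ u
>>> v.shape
(7, 5, 17, 13)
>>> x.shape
(13, 7, 5, 5)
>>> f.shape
(17, 5)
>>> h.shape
(13, 7, 5, 17)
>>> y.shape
(13, 17, 5, 7)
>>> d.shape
(17, 5)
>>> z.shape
(13, 17)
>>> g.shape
(13, 7)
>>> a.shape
(17, 17)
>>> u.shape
(13, 13)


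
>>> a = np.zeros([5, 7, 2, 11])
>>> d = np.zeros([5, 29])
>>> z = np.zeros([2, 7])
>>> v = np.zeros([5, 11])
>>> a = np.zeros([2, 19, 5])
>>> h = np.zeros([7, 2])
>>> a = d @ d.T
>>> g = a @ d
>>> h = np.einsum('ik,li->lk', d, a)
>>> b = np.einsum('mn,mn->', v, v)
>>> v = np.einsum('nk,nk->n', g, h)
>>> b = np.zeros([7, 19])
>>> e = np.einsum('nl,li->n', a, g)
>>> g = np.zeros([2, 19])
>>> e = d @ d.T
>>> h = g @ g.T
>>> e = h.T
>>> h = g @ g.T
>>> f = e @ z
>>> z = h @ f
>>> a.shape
(5, 5)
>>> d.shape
(5, 29)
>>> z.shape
(2, 7)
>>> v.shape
(5,)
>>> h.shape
(2, 2)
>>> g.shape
(2, 19)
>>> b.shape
(7, 19)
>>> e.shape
(2, 2)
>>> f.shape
(2, 7)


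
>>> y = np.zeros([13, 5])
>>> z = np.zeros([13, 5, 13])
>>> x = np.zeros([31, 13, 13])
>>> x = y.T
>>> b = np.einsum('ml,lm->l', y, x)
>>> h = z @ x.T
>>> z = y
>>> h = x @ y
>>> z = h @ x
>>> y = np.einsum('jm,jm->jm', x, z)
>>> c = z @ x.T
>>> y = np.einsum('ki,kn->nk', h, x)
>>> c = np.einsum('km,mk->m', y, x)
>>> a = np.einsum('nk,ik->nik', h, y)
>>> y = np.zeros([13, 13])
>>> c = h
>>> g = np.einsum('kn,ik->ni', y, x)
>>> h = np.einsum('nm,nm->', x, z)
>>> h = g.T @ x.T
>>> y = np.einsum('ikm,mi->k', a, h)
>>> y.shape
(13,)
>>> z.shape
(5, 13)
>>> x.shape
(5, 13)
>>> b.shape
(5,)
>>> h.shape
(5, 5)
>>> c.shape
(5, 5)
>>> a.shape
(5, 13, 5)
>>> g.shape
(13, 5)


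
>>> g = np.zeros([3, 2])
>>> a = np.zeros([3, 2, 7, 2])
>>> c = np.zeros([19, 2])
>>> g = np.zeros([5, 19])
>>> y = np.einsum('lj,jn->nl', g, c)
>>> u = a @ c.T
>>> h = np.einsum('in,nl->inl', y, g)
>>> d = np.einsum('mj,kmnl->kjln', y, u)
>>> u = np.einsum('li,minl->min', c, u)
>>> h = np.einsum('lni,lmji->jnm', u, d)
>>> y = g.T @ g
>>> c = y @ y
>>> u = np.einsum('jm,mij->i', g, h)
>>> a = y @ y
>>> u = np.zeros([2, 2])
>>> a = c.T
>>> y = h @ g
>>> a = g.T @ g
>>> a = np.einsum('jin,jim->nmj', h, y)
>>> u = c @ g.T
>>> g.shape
(5, 19)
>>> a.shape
(5, 19, 19)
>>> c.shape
(19, 19)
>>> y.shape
(19, 2, 19)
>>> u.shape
(19, 5)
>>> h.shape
(19, 2, 5)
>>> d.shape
(3, 5, 19, 7)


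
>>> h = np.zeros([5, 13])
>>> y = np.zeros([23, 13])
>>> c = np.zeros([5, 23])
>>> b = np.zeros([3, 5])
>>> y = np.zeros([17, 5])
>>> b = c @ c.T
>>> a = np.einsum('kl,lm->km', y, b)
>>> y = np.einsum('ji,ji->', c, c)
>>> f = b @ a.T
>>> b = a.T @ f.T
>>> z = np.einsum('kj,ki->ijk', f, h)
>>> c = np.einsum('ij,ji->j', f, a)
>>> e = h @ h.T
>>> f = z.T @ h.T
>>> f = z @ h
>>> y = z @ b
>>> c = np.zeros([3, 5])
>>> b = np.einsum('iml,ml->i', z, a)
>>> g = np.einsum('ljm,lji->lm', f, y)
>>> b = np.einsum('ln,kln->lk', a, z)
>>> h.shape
(5, 13)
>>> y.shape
(13, 17, 5)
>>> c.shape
(3, 5)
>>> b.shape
(17, 13)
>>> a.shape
(17, 5)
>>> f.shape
(13, 17, 13)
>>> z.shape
(13, 17, 5)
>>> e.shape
(5, 5)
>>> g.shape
(13, 13)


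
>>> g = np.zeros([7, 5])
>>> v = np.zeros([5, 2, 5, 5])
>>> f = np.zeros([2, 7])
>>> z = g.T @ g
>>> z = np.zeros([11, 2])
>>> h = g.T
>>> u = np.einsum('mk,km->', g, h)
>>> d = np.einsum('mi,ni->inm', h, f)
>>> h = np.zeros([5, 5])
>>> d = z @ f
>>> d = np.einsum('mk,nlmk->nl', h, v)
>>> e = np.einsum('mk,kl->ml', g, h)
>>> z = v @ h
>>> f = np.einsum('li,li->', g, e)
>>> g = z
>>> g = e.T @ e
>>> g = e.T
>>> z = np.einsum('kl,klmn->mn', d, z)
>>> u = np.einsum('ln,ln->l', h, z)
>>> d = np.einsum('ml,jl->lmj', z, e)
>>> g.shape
(5, 7)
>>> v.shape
(5, 2, 5, 5)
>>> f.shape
()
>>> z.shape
(5, 5)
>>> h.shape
(5, 5)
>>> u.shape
(5,)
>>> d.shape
(5, 5, 7)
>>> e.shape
(7, 5)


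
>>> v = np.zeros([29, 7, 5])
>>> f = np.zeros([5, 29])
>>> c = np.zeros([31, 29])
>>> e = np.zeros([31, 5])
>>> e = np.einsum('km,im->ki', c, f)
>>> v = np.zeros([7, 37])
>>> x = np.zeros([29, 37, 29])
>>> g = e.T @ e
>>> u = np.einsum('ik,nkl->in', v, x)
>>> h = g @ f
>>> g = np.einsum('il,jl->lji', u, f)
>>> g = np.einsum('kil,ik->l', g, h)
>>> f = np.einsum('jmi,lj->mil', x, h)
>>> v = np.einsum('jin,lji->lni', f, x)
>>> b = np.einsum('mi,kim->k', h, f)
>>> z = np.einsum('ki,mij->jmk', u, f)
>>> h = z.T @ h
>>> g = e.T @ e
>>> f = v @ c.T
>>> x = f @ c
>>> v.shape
(29, 5, 29)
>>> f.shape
(29, 5, 31)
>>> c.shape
(31, 29)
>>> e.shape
(31, 5)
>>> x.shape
(29, 5, 29)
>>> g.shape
(5, 5)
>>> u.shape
(7, 29)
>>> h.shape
(7, 37, 29)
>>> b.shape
(37,)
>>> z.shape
(5, 37, 7)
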